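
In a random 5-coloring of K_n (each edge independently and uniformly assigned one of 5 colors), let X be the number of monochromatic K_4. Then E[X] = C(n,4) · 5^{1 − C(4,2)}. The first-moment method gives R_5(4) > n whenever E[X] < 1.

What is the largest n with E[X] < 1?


We need C(n, 4) · 5^{1 − 6} < 1, i.e. C(n, 4) < 5^{6 − 1} = 3125.
Check values of n near the boundary:
  n = 13: C(13, 4) = 715; 715 < 3125? YES
  n = 14: C(14, 4) = 1001; 1001 < 3125? YES
  n = 15: C(15, 4) = 1365; 1365 < 3125? YES
  n = 16: C(16, 4) = 1820; 1820 < 3125? YES
  n = 17: C(17, 4) = 2380; 2380 < 3125? YES
  n = 18: C(18, 4) = 3060; 3060 < 3125? YES
  n = 19: C(19, 4) = 3876; 3876 < 3125? NO
The largest n with C(n, 4) < 3125 is n = 18 (where E[X] = 612/625 ≈ 0.9792000). Hence R_5(4) > 18, i.e. R_5(4) ≥ 19.

Largest n = 18; hence R_5(4) > 18.


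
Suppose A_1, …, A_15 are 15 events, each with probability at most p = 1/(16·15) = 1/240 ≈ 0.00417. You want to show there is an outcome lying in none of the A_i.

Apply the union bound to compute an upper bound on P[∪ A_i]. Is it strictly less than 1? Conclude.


Union bound: P[∪_{i=1}^{15} A_i] ≤ Σ_i P[A_i] ≤ 15·p = 15·(1/240) = 1/16.
Numerically: 1/16 ≈ 0.06250.
Is 1/16 < 1? YES.
Since P[∪ A_i] ≤ 1/16 < 1, the complement has P[∩ A_i^c] ≥ 1 − 1/16 = 15/16 > 0, so some outcome avoids every A_i.

15·p = 1/16 ≈ 0.06250; existence CERTIFIED by the union bound.


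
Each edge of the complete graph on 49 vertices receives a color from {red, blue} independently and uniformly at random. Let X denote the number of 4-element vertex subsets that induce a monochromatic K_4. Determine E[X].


Let X = Σ_S X_S over the C(49, 4) = 211876 subsets S of size 4, where X_S = 1 if the K_4 on S is monochromatic.
For a fixed S, the K_4 on S has C(4, 2) = 6 edges. P[all 6 edges red] = (1/2)^6, and likewise for blue, so P[monochromatic] = 2·(1/2)^6 = 2^{1 − 6} = 1/32.
By linearity of expectation: E[X] = C(49, 4) · 2^{1 − 6} = 211876 · 1/32 = 52969/8.
Numerically: E[X] ≈ 6621.12500.

E[X] = C(49,4)·2^(1−C(4,2)) = 52969/8 ≈ 6621.12500.


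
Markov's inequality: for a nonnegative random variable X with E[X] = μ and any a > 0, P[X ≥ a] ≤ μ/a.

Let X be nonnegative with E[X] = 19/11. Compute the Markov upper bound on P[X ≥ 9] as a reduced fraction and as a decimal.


μ = E[X] = 19/11, a = 9.
Markov: P[X ≥ 9] ≤ μ/a = (19/11)/9 = 19/99.
Numerically: ≈ 0.19192.
(Since a = 9 > μ = 1.72727, the bound 19/99 is < 1 and informative.)

P[X ≥ 9] ≤ 19/99 ≈ 0.19192.


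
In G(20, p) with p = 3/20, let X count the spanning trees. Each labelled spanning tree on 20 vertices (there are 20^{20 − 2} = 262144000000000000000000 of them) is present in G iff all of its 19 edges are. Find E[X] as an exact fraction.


K_20 has 20^{20 − 2} = 262144000000000000000000 labelled spanning trees.
For each such spanning tree H, let X_H = 1 if all 19 edges of H are present in G. Then P[X_H = 1] = p^{19} = (3/20)^{19} = 1162261467/5242880000000000000000000.
By linearity: E[X] = Σ_H E[X_H] = 262144000000000000000000 · p^{19} = 262144000000000000000000 · 1162261467/5242880000000000000000000 = 1162261467/20.
Numerically: E[X] ≈ 5.81131e+07.

E[X] = 262144000000000000000000 · (3/20)^{19} = 1162261467/20 ≈ 5.81131e+07.


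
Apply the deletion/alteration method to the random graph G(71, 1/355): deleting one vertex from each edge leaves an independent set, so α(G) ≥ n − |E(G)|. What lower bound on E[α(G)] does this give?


E[|E(G)|] = C(71, 2)·p = 2485 · (1/355) = 7.
E[α(G)] ≥ n − E[|E(G)|] = 71 − 7 = 64.
Numerically: ≈ 64.000.
(This is only a lower bound; the true E[α(G)] may be larger.)

E[α(G)] ≥ 64 ≈ 64.000.


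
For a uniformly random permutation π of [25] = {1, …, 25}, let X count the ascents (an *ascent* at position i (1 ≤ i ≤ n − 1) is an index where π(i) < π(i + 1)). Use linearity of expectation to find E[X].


Write X = Σ X_I over i = 1, …, 24, with X_I the indicator of one ascent.
There are 24 indicators.
For each fixed i, the pair (π(i), π(i+1)) is a uniformly random ordered pair of distinct values from {1, …, 25}; by symmetry P[π(i) < π(i+1)] = 1/2.
By linearity: E[X] = 24 · (1/2) = (25 − 1) · (1/2) = 12 ≈ 12.00000.

E[X] = 12 = 12.00000.


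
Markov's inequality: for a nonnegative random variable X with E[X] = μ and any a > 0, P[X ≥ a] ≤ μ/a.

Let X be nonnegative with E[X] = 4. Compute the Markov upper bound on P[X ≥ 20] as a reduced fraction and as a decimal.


μ = E[X] = 4, a = 20.
Markov: P[X ≥ 20] ≤ μ/a = (4)/20 = 1/5.
Numerically: ≈ 0.20000.
(Since a = 20 > μ = 4.00000, the bound 1/5 is < 1 and informative.)

P[X ≥ 20] ≤ 1/5 ≈ 0.20000.


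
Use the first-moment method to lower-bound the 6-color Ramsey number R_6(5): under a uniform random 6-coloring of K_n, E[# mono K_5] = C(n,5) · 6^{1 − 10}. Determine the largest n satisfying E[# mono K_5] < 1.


We need C(n, 5) · 6^{1 − 10} < 1, i.e. C(n, 5) < 6^{10 − 1} = 10077696.
Check values of n near the boundary:
  n = 66: C(66, 5) = 8936928; 8936928 < 10077696? YES
  n = 67: C(67, 5) = 9657648; 9657648 < 10077696? YES
  n = 68: C(68, 5) = 10424128; 10424128 < 10077696? NO
  n = 69: C(69, 5) = 11238513; 11238513 < 10077696? NO
  n = 70: C(70, 5) = 12103014; 12103014 < 10077696? NO
The largest n with C(n, 5) < 10077696 is n = 67 (where E[X] = 67067/69984 ≈ 0.958). Hence R_6(5) > 67, i.e. R_6(5) ≥ 68.

Largest n = 67; hence R_6(5) > 67.


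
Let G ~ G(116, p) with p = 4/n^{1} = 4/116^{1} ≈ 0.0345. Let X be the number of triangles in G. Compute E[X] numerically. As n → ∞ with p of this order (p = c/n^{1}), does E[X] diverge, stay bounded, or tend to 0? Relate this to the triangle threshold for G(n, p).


Number of potential triangles: C(116, 3) = 253460.
Each occurs with probability p³ ≈ (0.0345)³ ≈ 4.10021e-05.
By linearity: E[X] = C(116, 3)·p³ ≈ 253460 · 4.10021e-05 ≈ 10.392.
Here α = 1, so p = 4/n is exactly at the triangle threshold p ~ 1/n. Asymptotically E[X] → c³/6 = 4³/6 = 32/3 ≈ 10.667, a bounded constant. In this regime the triangle count is asymptotically Poisson(c³/6).

E[X] ≈ 10.392; in regime p = Θ(1/n^{1}) E[X] stays bounded (at the triangle threshold p ~ 1/n).


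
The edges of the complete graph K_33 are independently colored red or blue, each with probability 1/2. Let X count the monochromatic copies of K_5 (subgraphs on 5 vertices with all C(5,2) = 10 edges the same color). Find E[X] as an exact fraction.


Let X = Σ_S X_S over the C(33, 5) = 237336 subsets S of size 5, where X_S = 1 if the K_5 on S is monochromatic.
For a fixed S, the K_5 on S has C(5, 2) = 10 edges. P[all 10 edges red] = (1/2)^10, and likewise for blue, so P[monochromatic] = 2·(1/2)^10 = 2^{1 − 10} = 1/512.
Summing: E[X] = C(33, 5) · 2^{1 − 10} = 237336 · 1/512 = 29667/64.
Numerically: E[X] ≈ 463.546875.

E[X] = C(33,5)·2^(1−C(5,2)) = 29667/64 ≈ 463.546875.


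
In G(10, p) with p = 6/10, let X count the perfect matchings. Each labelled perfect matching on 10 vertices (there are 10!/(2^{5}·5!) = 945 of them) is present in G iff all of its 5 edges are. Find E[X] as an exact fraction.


K_10 has 10!/(2^{5}·5!) = 945 labelled perfect matchings.
For each such perfect matching H, let X_H = 1 if all 5 edges of H are present in G. Then P[X_H = 1] = p^{5} = (3/5)^{5} = 243/3125.
Summing the indicators: E[X] = Σ_H E[X_H] = 945 · p^{5} = 945 · 243/3125 = 45927/625.
Numerically: E[X] ≈ 73.483.

E[X] = 945 · (3/5)^{5} = 45927/625 ≈ 73.483.


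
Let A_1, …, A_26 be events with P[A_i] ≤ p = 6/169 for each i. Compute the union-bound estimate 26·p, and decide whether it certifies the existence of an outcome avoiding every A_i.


Union bound: P[∪_{i=1}^{26} A_i] ≤ Σ_i P[A_i] ≤ 26·p = 26·(6/169) = 12/13.
Numerically: 12/13 ≈ 0.92308.
Is 12/13 < 1? YES.
Since P[∪ A_i] ≤ 12/13 < 1, the complement has P[∩ A_i^c] ≥ 1 − 12/13 = 1/13 > 0, so some outcome avoids every A_i.

26·p = 12/13 ≈ 0.92308; existence CERTIFIED by the union bound.


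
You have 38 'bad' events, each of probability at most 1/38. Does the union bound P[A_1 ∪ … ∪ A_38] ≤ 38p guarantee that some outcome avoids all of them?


Union bound: P[∪_{i=1}^{38} A_i] ≤ Σ_i P[A_i] ≤ 38·p = 38·(1/38) = 1.
Numerically: 1 ≈ 1.000.
Is 1 < 1? NO.
Since the bound 1 is ≥ 1, the union bound is uninformative here; it does NOT by itself certify existence.

38·p = 1 ≈ 1.000; existence NOT certified by the union bound.


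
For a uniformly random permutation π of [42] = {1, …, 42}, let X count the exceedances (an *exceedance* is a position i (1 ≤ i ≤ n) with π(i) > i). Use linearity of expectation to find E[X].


Write X = Σ_{i=1}^{42} X_i, where X_i = 1_{π(i) > i}.
For each fixed i, π(i) is uniform over {1, …, 42} (marginal of a uniform permutation), so P[π(i) > i] = (n − i)/n. Summing: Σ_{i=1}^{42} (n − i)/n = (0 + 1 + … + 41)/42 = 42(42 − 1)/(2·42) = (42 − 1)/2.
Hence E[X] = Σ_{i=1}^{42} (42 − i)/42 = 41/2 ≈ 20.50000.

E[X] = 41/2 = 20.50000.


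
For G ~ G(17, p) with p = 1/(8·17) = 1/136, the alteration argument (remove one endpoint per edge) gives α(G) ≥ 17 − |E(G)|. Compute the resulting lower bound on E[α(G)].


E[|E(G)|] = C(17, 2)·p = 136 · (1/136) = 1.
E[α(G)] ≥ n − E[|E(G)|] = 17 − 1 = 16.
Numerically: ≈ 16.0000.
(This is only a lower bound; the true E[α(G)] may be larger.)

E[α(G)] ≥ 16 ≈ 16.0000.


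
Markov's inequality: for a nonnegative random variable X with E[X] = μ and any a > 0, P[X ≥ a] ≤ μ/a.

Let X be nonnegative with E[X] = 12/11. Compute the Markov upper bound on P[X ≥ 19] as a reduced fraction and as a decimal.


μ = E[X] = 12/11, a = 19.
Markov: P[X ≥ 19] ≤ μ/a = (12/11)/19 = 12/209.
Numerically: ≈ 0.0574.
(Since a = 19 > μ = 1.0909, the bound 12/209 is < 1 and informative.)

P[X ≥ 19] ≤ 12/209 ≈ 0.0574.


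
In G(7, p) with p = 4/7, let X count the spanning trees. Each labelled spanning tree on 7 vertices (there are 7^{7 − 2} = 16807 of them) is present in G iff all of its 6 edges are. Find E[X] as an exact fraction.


K_7 has 7^{7 − 2} = 16807 labelled spanning trees.
For each such spanning tree H, let X_H = 1 if all 6 edges of H are present in G. Then P[X_H = 1] = p^{6} = (4/7)^{6} = 4096/117649.
Summing the indicators: E[X] = Σ_H E[X_H] = 16807 · p^{6} = 16807 · 4096/117649 = 4096/7.
Numerically: E[X] ≈ 585.1.

E[X] = 16807 · (4/7)^{6} = 4096/7 ≈ 585.1.


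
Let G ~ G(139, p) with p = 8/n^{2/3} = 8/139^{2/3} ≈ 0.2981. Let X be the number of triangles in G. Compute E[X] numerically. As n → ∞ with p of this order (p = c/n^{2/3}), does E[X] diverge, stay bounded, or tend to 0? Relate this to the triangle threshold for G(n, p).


Number of potential triangles: C(139, 3) = 437989.
Each occurs with probability p³ ≈ (0.2981)³ ≈ 2.649966e-02.
By linearity: E[X] = C(139, 3)·p³ ≈ 437989 · 2.649966e-02 ≈ 11606.5612.
Since α = 2/3 < 1, p = c/n^{2/3} ≫ 1/n is above the triangle threshold p ~ 1/n. Asymptotically E[X] ~ (c³/6)·n^{3(1−α)} = (8³/6)·n^{1} → ∞; triangles are abundant w.h.p.

E[X] ≈ 11606.5612; in regime p = Θ(1/n^{2/3}) E[X] diverges (above the triangle threshold p ~ 1/n).


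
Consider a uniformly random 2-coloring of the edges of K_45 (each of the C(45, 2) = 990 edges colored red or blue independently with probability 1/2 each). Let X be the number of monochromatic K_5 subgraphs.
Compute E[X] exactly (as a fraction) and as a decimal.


Let X = Σ_S X_S over the C(45, 5) = 1221759 subsets S of size 5, where X_S = 1 if the K_5 on S is monochromatic.
For a fixed S, the K_5 on S has C(5, 2) = 10 edges. P[all 10 edges red] = (1/2)^10, and likewise for blue, so P[monochromatic] = 2·(1/2)^10 = 2^{1 − 10} = 1/512.
By linearity of expectation: E[X] = C(45, 5) · 2^{1 − 10} = 1221759 · 1/512 = 1221759/512.
Numerically: E[X] ≈ 2386.24805.

E[X] = C(45,5)·2^(1−C(5,2)) = 1221759/512 ≈ 2386.24805.


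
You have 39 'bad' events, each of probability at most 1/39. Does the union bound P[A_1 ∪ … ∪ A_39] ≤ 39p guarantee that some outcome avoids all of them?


Union bound: P[∪_{i=1}^{39} A_i] ≤ Σ_i P[A_i] ≤ 39·p = 39·(1/39) = 1.
Numerically: 1 ≈ 1.000.
Is 1 < 1? NO.
Since the bound 1 is ≥ 1, the union bound is uninformative here; it does NOT by itself certify existence.

39·p = 1 ≈ 1.000; existence NOT certified by the union bound.


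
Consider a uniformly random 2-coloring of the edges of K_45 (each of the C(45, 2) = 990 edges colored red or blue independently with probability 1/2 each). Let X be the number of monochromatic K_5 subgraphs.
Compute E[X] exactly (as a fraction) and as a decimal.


Let X = Σ_S X_S over the C(45, 5) = 1221759 subsets S of size 5, where X_S = 1 if the K_5 on S is monochromatic.
For a fixed S, the K_5 on S has C(5, 2) = 10 edges. P[all 10 edges red] = (1/2)^10, and likewise for blue, so P[monochromatic] = 2·(1/2)^10 = 2^{1 − 10} = 1/512.
Summing: E[X] = C(45, 5) · 2^{1 − 10} = 1221759 · 1/512 = 1221759/512.
Numerically: E[X] ≈ 2386.2480.

E[X] = C(45,5)·2^(1−C(5,2)) = 1221759/512 ≈ 2386.2480.


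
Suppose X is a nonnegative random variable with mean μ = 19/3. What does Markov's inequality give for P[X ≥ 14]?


μ = E[X] = 19/3, a = 14.
Markov: P[X ≥ 14] ≤ μ/a = (19/3)/14 = 19/42.
Numerically: ≈ 0.452381.
(Since a = 14 > μ = 6.333333, the bound 19/42 is < 1 and informative.)

P[X ≥ 14] ≤ 19/42 ≈ 0.452381.


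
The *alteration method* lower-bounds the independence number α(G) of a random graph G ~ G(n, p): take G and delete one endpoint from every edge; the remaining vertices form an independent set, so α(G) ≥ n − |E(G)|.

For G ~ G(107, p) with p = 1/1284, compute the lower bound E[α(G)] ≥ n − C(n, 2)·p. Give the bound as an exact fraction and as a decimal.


E[|E(G)|] = C(107, 2)·p = 5671 · (1/1284) = 53/12.
E[α(G)] ≥ n − E[|E(G)|] = 107 − 53/12 = 1231/12.
Numerically: ≈ 102.583.
(This is only a lower bound; the true E[α(G)] may be larger.)

E[α(G)] ≥ 1231/12 ≈ 102.583.


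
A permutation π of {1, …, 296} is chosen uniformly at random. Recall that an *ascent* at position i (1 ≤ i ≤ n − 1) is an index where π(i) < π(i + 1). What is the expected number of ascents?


Write X = Σ X_I over i = 1, …, 295, with X_I the indicator of one ascent.
There are 295 indicators.
For each fixed i, the pair (π(i), π(i+1)) is a uniformly random ordered pair of distinct values from {1, …, 296}; by symmetry P[π(i) < π(i+1)] = 1/2.
By linearity: E[X] = 295 · (1/2) = (296 − 1) · (1/2) = 295/2 ≈ 147.500.

E[X] = 295/2 = 147.500.


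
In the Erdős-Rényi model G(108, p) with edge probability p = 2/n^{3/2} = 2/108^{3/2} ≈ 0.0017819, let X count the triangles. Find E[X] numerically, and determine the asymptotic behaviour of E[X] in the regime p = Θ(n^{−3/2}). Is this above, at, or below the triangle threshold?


Number of potential triangles: C(108, 3) = 204156.
Each occurs with probability p³ ≈ (0.0017819)³ ≈ 5.6582624e-09.
By linearity: E[X] = C(108, 3)·p³ ≈ 204156 · 5.6582624e-09 ≈ 0.00116.
Since α = 3/2 > 1, p = c/n^{3/2} = o(1/n) is below the triangle threshold p ~ 1/n. Asymptotically E[X] ~ (c³/6)·n^{3(1−α)} = (2³/6)·n^{-1.5} → 0, so by Markov's inequality G has no triangles w.h.p.

E[X] ≈ 0.00116; in regime p = Θ(1/n^{3/2}) E[X] tends to 0 (below the triangle threshold p ~ 1/n).


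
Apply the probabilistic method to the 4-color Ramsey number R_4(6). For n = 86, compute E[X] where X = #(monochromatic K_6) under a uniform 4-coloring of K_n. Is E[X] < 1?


E[X] = C(86, 6) · 4^{1 − 15} = 470155077 · 4^{−14} = 470155077/268435456.
As a reduced fraction: E[X] = 470155077/268435456 ≈ 1.75146.
Is E[X] < 1? NO.
Since E[X] ≥ 1, the first-moment bound is inconclusive at n = 86; it does NOT by itself certify R_4(6) > 86.

E[X] = 470155077/268435456 ≈ 1.75146; E[X] ≥ 1; first-moment method inconclusive here.


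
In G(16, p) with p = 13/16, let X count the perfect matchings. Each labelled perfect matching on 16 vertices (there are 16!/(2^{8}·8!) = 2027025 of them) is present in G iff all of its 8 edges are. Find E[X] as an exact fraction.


K_16 has 16!/(2^{8}·8!) = 2027025 labelled perfect matchings.
For each such perfect matching H, let X_H = 1 if all 8 edges of H are present in G. Then P[X_H = 1] = p^{8} = (13/16)^{8} = 815730721/4294967296.
By linearity: E[X] = Σ_H E[X_H] = 2027025 · p^{8} = 2027025 · 815730721/4294967296 = 1653506564735025/4294967296.
Numerically: E[X] ≈ 3.85e+05.

E[X] = 2027025 · (13/16)^{8} = 1653506564735025/4294967296 ≈ 3.85e+05.


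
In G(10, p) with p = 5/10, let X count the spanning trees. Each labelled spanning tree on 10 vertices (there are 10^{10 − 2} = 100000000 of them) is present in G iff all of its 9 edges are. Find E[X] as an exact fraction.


K_10 has 10^{10 − 2} = 100000000 labelled spanning trees.
For each such spanning tree H, let X_H = 1 if all 9 edges of H are present in G. Then P[X_H = 1] = p^{9} = (1/2)^{9} = 1/512.
By linearity of expectation: E[X] = Σ_H E[X_H] = 100000000 · p^{9} = 100000000 · 1/512 = 390625/2.
Numerically: E[X] ≈ 195312.

E[X] = 100000000 · (1/2)^{9} = 390625/2 ≈ 195312.


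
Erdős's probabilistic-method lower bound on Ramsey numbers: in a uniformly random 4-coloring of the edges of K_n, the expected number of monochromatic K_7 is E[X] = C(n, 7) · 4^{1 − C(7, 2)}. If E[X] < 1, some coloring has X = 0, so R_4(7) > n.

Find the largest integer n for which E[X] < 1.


We need C(n, 7) · 4^{1 − 21} < 1, i.e. C(n, 7) < 4^{21 − 1} = 1099511627776.
Check values of n near the boundary:
  n = 174: C(174, 7) = 847879782984; 847879782984 < 1099511627776? YES
  n = 175: C(175, 7) = 883208107275; 883208107275 < 1099511627776? YES
  n = 176: C(176, 7) = 919790691600; 919790691600 < 1099511627776? YES
  n = 177: C(177, 7) = 957664425960; 957664425960 < 1099511627776? YES
  n = 178: C(178, 7) = 996867063280; 996867063280 < 1099511627776? YES
  n = 179: C(179, 7) = 1037437234460; 1037437234460 < 1099511627776? YES
  n = 180: C(180, 7) = 1079414463600; 1079414463600 < 1099511627776? YES
  n = 181: C(181, 7) = 1122839183400; 1122839183400 < 1099511627776? NO
The largest n with C(n, 7) < 1099511627776 is n = 180 (where E[X] = 67463403975/68719476736 ≈ 0.9817). Hence R_4(7) > 180, i.e. R_4(7) ≥ 181.

Largest n = 180; hence R_4(7) > 180.


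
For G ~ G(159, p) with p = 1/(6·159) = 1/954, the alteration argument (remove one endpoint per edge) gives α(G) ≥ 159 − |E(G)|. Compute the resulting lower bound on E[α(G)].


E[|E(G)|] = C(159, 2)·p = 12561 · (1/954) = 79/6.
E[α(G)] ≥ n − E[|E(G)|] = 159 − 79/6 = 875/6.
Numerically: ≈ 145.8333.
(This is only a lower bound; the true E[α(G)] may be larger.)

E[α(G)] ≥ 875/6 ≈ 145.8333.


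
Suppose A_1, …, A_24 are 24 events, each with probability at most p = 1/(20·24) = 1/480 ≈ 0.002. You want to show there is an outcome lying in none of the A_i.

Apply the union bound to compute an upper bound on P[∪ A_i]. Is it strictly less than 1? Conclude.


Union bound: P[∪_{i=1}^{24} A_i] ≤ Σ_i P[A_i] ≤ 24·p = 24·(1/480) = 1/20.
Numerically: 1/20 ≈ 0.050.
Is 1/20 < 1? YES.
Since P[∪ A_i] ≤ 1/20 < 1, the complement has P[∩ A_i^c] ≥ 1 − 1/20 = 19/20 > 0, so some outcome avoids every A_i.

24·p = 1/20 ≈ 0.050; existence CERTIFIED by the union bound.


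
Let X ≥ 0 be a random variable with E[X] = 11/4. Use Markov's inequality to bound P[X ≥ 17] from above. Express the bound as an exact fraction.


μ = E[X] = 11/4, a = 17.
Markov: P[X ≥ 17] ≤ μ/a = (11/4)/17 = 11/68.
Numerically: ≈ 0.1618.
(Since a = 17 > μ = 2.7500, the bound 11/68 is < 1 and informative.)

P[X ≥ 17] ≤ 11/68 ≈ 0.1618.


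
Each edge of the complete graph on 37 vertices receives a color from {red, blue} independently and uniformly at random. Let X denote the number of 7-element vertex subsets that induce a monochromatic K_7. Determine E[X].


Let X = Σ_S X_S over the C(37, 7) = 10295472 subsets S of size 7, where X_S = 1 if the K_7 on S is monochromatic.
For a fixed S, the K_7 on S has C(7, 2) = 21 edges. P[all 21 edges red] = (1/2)^21, and likewise for blue, so P[monochromatic] = 2·(1/2)^21 = 2^{1 − 21} = 1/1048576.
By linearity: E[X] = C(37, 7) · 2^{1 − 21} = 10295472 · 1/1048576 = 643467/65536.
Numerically: E[X] ≈ 9.818527.

E[X] = C(37,7)·2^(1−C(7,2)) = 643467/65536 ≈ 9.818527.


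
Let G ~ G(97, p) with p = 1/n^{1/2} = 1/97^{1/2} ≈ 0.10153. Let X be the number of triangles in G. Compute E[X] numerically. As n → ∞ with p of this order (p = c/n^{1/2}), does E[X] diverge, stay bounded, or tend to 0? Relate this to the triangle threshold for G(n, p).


Number of potential triangles: C(97, 3) = 147440.
Each occurs with probability p³ ≈ (0.10153)³ ≈ 1.0467486e-03.
By linearity: E[X] = C(97, 3)·p³ ≈ 147440 · 1.0467486e-03 ≈ 154.33262.
Since α = 1/2 < 1, p = c/n^{1/2} ≫ 1/n is above the triangle threshold p ~ 1/n. Asymptotically E[X] ~ (c³/6)·n^{3(1−α)} = (1³/6)·n^{1.5} → ∞; triangles are abundant w.h.p.

E[X] ≈ 154.33262; in regime p = Θ(1/n^{1/2}) E[X] diverges (above the triangle threshold p ~ 1/n).


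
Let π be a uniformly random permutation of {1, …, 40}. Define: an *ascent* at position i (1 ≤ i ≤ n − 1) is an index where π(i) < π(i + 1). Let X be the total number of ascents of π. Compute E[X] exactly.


Write X = Σ X_I over i = 1, …, 39, with X_I the indicator of one ascent.
There are 39 indicators.
For each fixed i, the pair (π(i), π(i+1)) is a uniformly random ordered pair of distinct values from {1, …, 40}; by symmetry P[π(i) < π(i+1)] = 1/2.
By linearity: E[X] = 39 · (1/2) = (40 − 1) · (1/2) = 39/2 ≈ 19.5000.

E[X] = 39/2 = 19.5000.


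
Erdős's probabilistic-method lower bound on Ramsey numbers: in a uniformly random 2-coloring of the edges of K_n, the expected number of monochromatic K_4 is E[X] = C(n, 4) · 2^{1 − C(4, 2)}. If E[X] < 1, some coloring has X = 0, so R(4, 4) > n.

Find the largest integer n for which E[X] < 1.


We need C(n, 4) · 2^{1 − 6} < 1, i.e. C(n, 4) < 2^{6 − 1} = 32.
Check values of n near the boundary:
  n = 4: C(4, 4) = 1; 1 < 32? YES
  n = 5: C(5, 4) = 5; 5 < 32? YES
  n = 6: C(6, 4) = 15; 15 < 32? YES
  n = 7: C(7, 4) = 35; 35 < 32? NO
  n = 8: C(8, 4) = 70; 70 < 32? NO
  n = 9: C(9, 4) = 126; 126 < 32? NO
The largest n with C(n, 4) < 32 is n = 6 (where E[X] = 15/32 ≈ 0.4687500). Hence R(4, 4) > 6, i.e. R(4, 4) ≥ 7.

Largest n = 6; hence R(4, 4) > 6.


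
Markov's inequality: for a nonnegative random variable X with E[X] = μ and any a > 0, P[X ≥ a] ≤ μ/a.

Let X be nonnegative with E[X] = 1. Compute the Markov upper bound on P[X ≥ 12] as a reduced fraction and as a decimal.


μ = E[X] = 1, a = 12.
Markov: P[X ≥ 12] ≤ μ/a = (1)/12 = 1/12.
Numerically: ≈ 0.083333.
(Since a = 12 > μ = 1.000000, the bound 1/12 is < 1 and informative.)

P[X ≥ 12] ≤ 1/12 ≈ 0.083333.


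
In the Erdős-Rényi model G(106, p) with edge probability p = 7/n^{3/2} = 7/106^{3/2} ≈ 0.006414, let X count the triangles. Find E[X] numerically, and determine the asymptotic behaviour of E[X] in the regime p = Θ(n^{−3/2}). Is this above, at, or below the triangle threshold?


Number of potential triangles: C(106, 3) = 192920.
Each occurs with probability p³ ≈ (0.006414)³ ≈ 2.638868e-07.
By linearity: E[X] = C(106, 3)·p³ ≈ 192920 · 2.638868e-07 ≈ 0.0509.
Since α = 3/2 > 1, p = c/n^{3/2} = o(1/n) is below the triangle threshold p ~ 1/n. Asymptotically E[X] ~ (c³/6)·n^{3(1−α)} = (7³/6)·n^{-1.5} → 0, so by Markov's inequality G has no triangles w.h.p.

E[X] ≈ 0.0509; in regime p = Θ(1/n^{3/2}) E[X] tends to 0 (below the triangle threshold p ~ 1/n).


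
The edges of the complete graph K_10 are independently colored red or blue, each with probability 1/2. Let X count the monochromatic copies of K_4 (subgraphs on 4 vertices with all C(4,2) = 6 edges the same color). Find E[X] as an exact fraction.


Let X = Σ_S X_S over the C(10, 4) = 210 subsets S of size 4, where X_S = 1 if the K_4 on S is monochromatic.
For a fixed S, the K_4 on S has C(4, 2) = 6 edges. P[all 6 edges red] = (1/2)^6, and likewise for blue, so P[monochromatic] = 2·(1/2)^6 = 2^{1 − 6} = 1/32.
By linearity of expectation: E[X] = C(10, 4) · 2^{1 − 6} = 210 · 1/32 = 105/16.
Numerically: E[X] ≈ 6.562.

E[X] = C(10,4)·2^(1−C(4,2)) = 105/16 ≈ 6.562.


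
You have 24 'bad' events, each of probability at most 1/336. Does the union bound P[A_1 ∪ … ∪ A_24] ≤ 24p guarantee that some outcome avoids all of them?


Union bound: P[∪_{i=1}^{24} A_i] ≤ Σ_i P[A_i] ≤ 24·p = 24·(1/336) = 1/14.
Numerically: 1/14 ≈ 0.071.
Is 1/14 < 1? YES.
Since P[∪ A_i] ≤ 1/14 < 1, the complement has P[∩ A_i^c] ≥ 1 − 1/14 = 13/14 > 0, so some outcome avoids every A_i.

24·p = 1/14 ≈ 0.071; existence CERTIFIED by the union bound.


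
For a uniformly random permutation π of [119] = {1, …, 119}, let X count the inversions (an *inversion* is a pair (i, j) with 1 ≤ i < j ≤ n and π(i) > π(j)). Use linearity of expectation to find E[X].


Write X = Σ X_I over the C(119, 2) = 7021 pairs i < j, with X_I the indicator of one inversion.
There are 7021 indicators.
For each fixed pair i < j, the values π(i) and π(j) are two distinct elements of {1, …, 119} in uniformly random order; by symmetry P[π(i) > π(j)] = 1/2.
By linearity: E[X] = 7021 · (1/2) = C(119, 2) · (1/2) = 7021/2 = 7021/2 ≈ 3510.50000.

E[X] = 7021/2 = 3510.50000.


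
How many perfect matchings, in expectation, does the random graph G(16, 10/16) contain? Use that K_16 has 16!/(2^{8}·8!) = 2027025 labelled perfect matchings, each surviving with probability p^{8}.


K_16 has 16!/(2^{8}·8!) = 2027025 labelled perfect matchings.
For each such perfect matching H, let X_H = 1 if all 8 edges of H are present in G. Then P[X_H = 1] = p^{8} = (5/8)^{8} = 390625/16777216.
By linearity of expectation: E[X] = Σ_H E[X_H] = 2027025 · p^{8} = 2027025 · 390625/16777216 = 791806640625/16777216.
Numerically: E[X] ≈ 4.72e+04.

E[X] = 2027025 · (5/8)^{8} = 791806640625/16777216 ≈ 4.72e+04.


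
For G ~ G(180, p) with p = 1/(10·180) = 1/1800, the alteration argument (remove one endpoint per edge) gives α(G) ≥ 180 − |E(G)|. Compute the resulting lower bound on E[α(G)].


E[|E(G)|] = C(180, 2)·p = 16110 · (1/1800) = 179/20.
E[α(G)] ≥ n − E[|E(G)|] = 180 − 179/20 = 3421/20.
Numerically: ≈ 171.05000.
(This is only a lower bound; the true E[α(G)] may be larger.)

E[α(G)] ≥ 3421/20 ≈ 171.05000.


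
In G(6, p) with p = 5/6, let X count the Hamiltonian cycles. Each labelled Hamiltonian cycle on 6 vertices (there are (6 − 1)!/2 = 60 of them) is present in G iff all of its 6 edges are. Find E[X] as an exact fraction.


K_6 has (6 − 1)!/2 = 60 labelled Hamiltonian cycles.
For each such Hamiltonian cycle H, let X_H = 1 if all 6 edges of H are present in G. Then P[X_H = 1] = p^{6} = (5/6)^{6} = 15625/46656.
By linearity of expectation: E[X] = Σ_H E[X_H] = 60 · p^{6} = 60 · 15625/46656 = 78125/3888.
Numerically: E[X] ≈ 20.09.

E[X] = 60 · (5/6)^{6} = 78125/3888 ≈ 20.09.


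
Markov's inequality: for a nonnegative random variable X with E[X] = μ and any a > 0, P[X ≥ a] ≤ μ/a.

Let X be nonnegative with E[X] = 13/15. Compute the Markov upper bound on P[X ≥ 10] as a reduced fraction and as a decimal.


μ = E[X] = 13/15, a = 10.
Markov: P[X ≥ 10] ≤ μ/a = (13/15)/10 = 13/150.
Numerically: ≈ 0.0867.
(Since a = 10 > μ = 0.8667, the bound 13/150 is < 1 and informative.)

P[X ≥ 10] ≤ 13/150 ≈ 0.0867.


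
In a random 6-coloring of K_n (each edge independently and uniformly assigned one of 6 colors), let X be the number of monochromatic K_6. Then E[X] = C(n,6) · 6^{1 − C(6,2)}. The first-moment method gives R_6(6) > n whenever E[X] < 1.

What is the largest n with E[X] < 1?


We need C(n, 6) · 6^{1 − 15} < 1, i.e. C(n, 6) < 6^{15 − 1} = 78364164096.
Check values of n near the boundary:
  n = 195: C(195, 6) = 70656049360; 70656049360 < 78364164096? YES
  n = 196: C(196, 6) = 72887293024; 72887293024 < 78364164096? YES
  n = 197: C(197, 6) = 75176946208; 75176946208 < 78364164096? YES
  n = 198: C(198, 6) = 77526225777; 77526225777 < 78364164096? YES
  n = 199: C(199, 6) = 79936367511; 79936367511 < 78364164096? NO
The largest n with C(n, 6) < 78364164096 is n = 198 (where E[X] = 25842075259/26121388032 ≈ 0.9893071). Hence R_6(6) > 198, i.e. R_6(6) ≥ 199.

Largest n = 198; hence R_6(6) > 198.


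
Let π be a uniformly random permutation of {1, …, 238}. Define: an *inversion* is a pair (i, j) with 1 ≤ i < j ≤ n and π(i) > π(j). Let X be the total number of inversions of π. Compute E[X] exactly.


Write X = Σ X_I over the C(238, 2) = 28203 pairs i < j, with X_I the indicator of one inversion.
There are 28203 indicators.
For each fixed pair i < j, the values π(i) and π(j) are two distinct elements of {1, …, 238} in uniformly random order; by symmetry P[π(i) > π(j)] = 1/2.
By linearity: E[X] = 28203 · (1/2) = C(238, 2) · (1/2) = 28203/2 = 28203/2 ≈ 14101.5000.

E[X] = 28203/2 = 14101.5000.


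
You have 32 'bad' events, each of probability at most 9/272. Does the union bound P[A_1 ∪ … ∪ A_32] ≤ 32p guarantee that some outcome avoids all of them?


Union bound: P[∪_{i=1}^{32} A_i] ≤ Σ_i P[A_i] ≤ 32·p = 32·(9/272) = 18/17.
Numerically: 18/17 ≈ 1.058824.
Is 18/17 < 1? NO.
Since the bound 18/17 is ≥ 1, the union bound is uninformative here; it does NOT by itself certify existence.

32·p = 18/17 ≈ 1.058824; existence NOT certified by the union bound.


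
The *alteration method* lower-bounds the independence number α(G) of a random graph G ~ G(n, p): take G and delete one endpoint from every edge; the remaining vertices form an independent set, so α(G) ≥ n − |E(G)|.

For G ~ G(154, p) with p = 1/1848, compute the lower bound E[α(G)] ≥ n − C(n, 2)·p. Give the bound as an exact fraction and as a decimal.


E[|E(G)|] = C(154, 2)·p = 11781 · (1/1848) = 51/8.
E[α(G)] ≥ n − E[|E(G)|] = 154 − 51/8 = 1181/8.
Numerically: ≈ 147.6250.
(This is only a lower bound; the true E[α(G)] may be larger.)

E[α(G)] ≥ 1181/8 ≈ 147.6250.


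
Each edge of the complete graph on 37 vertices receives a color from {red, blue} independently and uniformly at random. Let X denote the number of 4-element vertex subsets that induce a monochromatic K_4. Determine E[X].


Let X = Σ_S X_S over the C(37, 4) = 66045 subsets S of size 4, where X_S = 1 if the K_4 on S is monochromatic.
For a fixed S, the K_4 on S has C(4, 2) = 6 edges. P[all 6 edges red] = (1/2)^6, and likewise for blue, so P[monochromatic] = 2·(1/2)^6 = 2^{1 − 6} = 1/32.
By linearity: E[X] = C(37, 4) · 2^{1 − 6} = 66045 · 1/32 = 66045/32.
Numerically: E[X] ≈ 2063.9062.

E[X] = C(37,4)·2^(1−C(4,2)) = 66045/32 ≈ 2063.9062.


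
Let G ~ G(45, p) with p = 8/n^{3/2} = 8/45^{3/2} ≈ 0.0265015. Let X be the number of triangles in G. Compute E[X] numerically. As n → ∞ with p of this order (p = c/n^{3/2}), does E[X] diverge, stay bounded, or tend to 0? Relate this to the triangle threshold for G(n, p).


Number of potential triangles: C(45, 3) = 14190.
Each occurs with probability p³ ≈ (0.0265015)³ ≈ 1.86128831e-05.
By linearity: E[X] = C(45, 3)·p³ ≈ 14190 · 1.86128831e-05 ≈ 0.264117.
Since α = 3/2 > 1, p = c/n^{3/2} = o(1/n) is below the triangle threshold p ~ 1/n. Asymptotically E[X] ~ (c³/6)·n^{3(1−α)} = (8³/6)·n^{-1.5} → 0, so by Markov's inequality G has no triangles w.h.p.

E[X] ≈ 0.264117; in regime p = Θ(1/n^{3/2}) E[X] tends to 0 (below the triangle threshold p ~ 1/n).


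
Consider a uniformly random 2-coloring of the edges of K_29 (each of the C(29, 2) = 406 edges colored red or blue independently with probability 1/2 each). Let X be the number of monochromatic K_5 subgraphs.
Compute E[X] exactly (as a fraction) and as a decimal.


Let X = Σ_S X_S over the C(29, 5) = 118755 subsets S of size 5, where X_S = 1 if the K_5 on S is monochromatic.
For a fixed S, the K_5 on S has C(5, 2) = 10 edges. P[all 10 edges red] = (1/2)^10, and likewise for blue, so P[monochromatic] = 2·(1/2)^10 = 2^{1 − 10} = 1/512.
Summing: E[X] = C(29, 5) · 2^{1 − 10} = 118755 · 1/512 = 118755/512.
Numerically: E[X] ≈ 231.94336.

E[X] = C(29,5)·2^(1−C(5,2)) = 118755/512 ≈ 231.94336.


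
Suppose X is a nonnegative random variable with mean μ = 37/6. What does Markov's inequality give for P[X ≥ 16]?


μ = E[X] = 37/6, a = 16.
Markov: P[X ≥ 16] ≤ μ/a = (37/6)/16 = 37/96.
Numerically: ≈ 0.3854.
(Since a = 16 > μ = 6.1667, the bound 37/96 is < 1 and informative.)

P[X ≥ 16] ≤ 37/96 ≈ 0.3854.


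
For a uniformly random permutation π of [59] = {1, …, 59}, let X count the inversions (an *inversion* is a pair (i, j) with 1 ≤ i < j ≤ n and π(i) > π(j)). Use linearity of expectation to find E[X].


Write X = Σ X_I over the C(59, 2) = 1711 pairs i < j, with X_I the indicator of one inversion.
There are 1711 indicators.
For each fixed pair i < j, the values π(i) and π(j) are two distinct elements of {1, …, 59} in uniformly random order; by symmetry P[π(i) > π(j)] = 1/2.
By linearity: E[X] = 1711 · (1/2) = C(59, 2) · (1/2) = 1711/2 = 1711/2 ≈ 855.50000.

E[X] = 1711/2 = 855.50000.


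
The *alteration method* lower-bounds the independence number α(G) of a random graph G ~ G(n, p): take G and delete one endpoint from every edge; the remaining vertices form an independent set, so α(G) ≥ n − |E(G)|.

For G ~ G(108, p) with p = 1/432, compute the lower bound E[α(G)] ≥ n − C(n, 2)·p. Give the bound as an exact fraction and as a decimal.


E[|E(G)|] = C(108, 2)·p = 5778 · (1/432) = 107/8.
E[α(G)] ≥ n − E[|E(G)|] = 108 − 107/8 = 757/8.
Numerically: ≈ 94.625.
(This is only a lower bound; the true E[α(G)] may be larger.)

E[α(G)] ≥ 757/8 ≈ 94.625.


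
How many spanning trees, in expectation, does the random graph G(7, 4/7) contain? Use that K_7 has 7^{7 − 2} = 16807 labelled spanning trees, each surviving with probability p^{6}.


K_7 has 7^{7 − 2} = 16807 labelled spanning trees.
For each such spanning tree H, let X_H = 1 if all 6 edges of H are present in G. Then P[X_H = 1] = p^{6} = (4/7)^{6} = 4096/117649.
By linearity of expectation: E[X] = Σ_H E[X_H] = 16807 · p^{6} = 16807 · 4096/117649 = 4096/7.
Numerically: E[X] ≈ 585.143.

E[X] = 16807 · (4/7)^{6} = 4096/7 ≈ 585.143.


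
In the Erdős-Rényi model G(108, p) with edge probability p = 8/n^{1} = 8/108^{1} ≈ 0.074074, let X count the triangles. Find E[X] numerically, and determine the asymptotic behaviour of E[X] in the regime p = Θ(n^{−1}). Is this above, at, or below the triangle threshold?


Number of potential triangles: C(108, 3) = 204156.
Each occurs with probability p³ ≈ (0.074074)³ ≈ 4.0644211e-04.
By linearity: E[X] = C(108, 3)·p³ ≈ 204156 · 4.0644211e-04 ≈ 82.97759.
Here α = 1, so p = 8/n is exactly at the triangle threshold p ~ 1/n. Asymptotically E[X] → c³/6 = 8³/6 = 256/3 ≈ 85.33333, a bounded constant. In this regime the triangle count is asymptotically Poisson(c³/6).

E[X] ≈ 82.97759; in regime p = Θ(1/n^{1}) E[X] stays bounded (at the triangle threshold p ~ 1/n).


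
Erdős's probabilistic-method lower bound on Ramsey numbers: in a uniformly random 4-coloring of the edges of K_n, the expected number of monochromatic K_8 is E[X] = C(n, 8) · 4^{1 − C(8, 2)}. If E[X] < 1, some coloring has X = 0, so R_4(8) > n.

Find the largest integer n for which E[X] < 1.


We need C(n, 8) · 4^{1 − 28} < 1, i.e. C(n, 8) < 4^{28 − 1} = 18014398509481984.
Check values of n near the boundary:
  n = 402: C(402, 8) = 15770615726749950; 15770615726749950 < 18014398509481984? YES
  n = 403: C(403, 8) = 16090020602228430; 16090020602228430 < 18014398509481984? YES
  n = 404: C(404, 8) = 16415071523485570; 16415071523485570 < 18014398509481984? YES
  n = 405: C(405, 8) = 16745853821188050; 16745853821188050 < 18014398509481984? YES
  n = 406: C(406, 8) = 17082453897995850; 17082453897995850 < 18014398509481984? YES
  n = 407: C(407, 8) = 17424959239309050; 17424959239309050 < 18014398509481984? YES
  n = 408: C(408, 8) = 17773458424095231; 17773458424095231 < 18014398509481984? YES
  n = 409: C(409, 8) = 18128041135797879; 18128041135797879 < 18014398509481984? NO
The largest n with C(n, 8) < 18014398509481984 is n = 408 (where E[X] = 17773458424095231/18014398509481984 ≈ 0.9866251). Hence R_4(8) > 408, i.e. R_4(8) ≥ 409.

Largest n = 408; hence R_4(8) > 408.


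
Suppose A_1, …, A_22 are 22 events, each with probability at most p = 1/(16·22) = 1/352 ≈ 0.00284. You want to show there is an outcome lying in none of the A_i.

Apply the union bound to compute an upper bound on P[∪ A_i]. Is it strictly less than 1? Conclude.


Union bound: P[∪_{i=1}^{22} A_i] ≤ Σ_i P[A_i] ≤ 22·p = 22·(1/352) = 1/16.
Numerically: 1/16 ≈ 0.06250.
Is 1/16 < 1? YES.
Since P[∪ A_i] ≤ 1/16 < 1, the complement has P[∩ A_i^c] ≥ 1 − 1/16 = 15/16 > 0, so some outcome avoids every A_i.

22·p = 1/16 ≈ 0.06250; existence CERTIFIED by the union bound.


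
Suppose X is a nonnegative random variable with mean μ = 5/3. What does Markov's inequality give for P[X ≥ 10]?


μ = E[X] = 5/3, a = 10.
Markov: P[X ≥ 10] ≤ μ/a = (5/3)/10 = 1/6.
Numerically: ≈ 0.1667.
(Since a = 10 > μ = 1.6667, the bound 1/6 is < 1 and informative.)

P[X ≥ 10] ≤ 1/6 ≈ 0.1667.


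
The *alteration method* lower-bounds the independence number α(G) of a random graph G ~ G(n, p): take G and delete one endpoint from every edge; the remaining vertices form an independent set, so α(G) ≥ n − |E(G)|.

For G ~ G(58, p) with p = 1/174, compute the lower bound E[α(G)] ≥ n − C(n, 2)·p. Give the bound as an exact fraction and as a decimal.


E[|E(G)|] = C(58, 2)·p = 1653 · (1/174) = 19/2.
E[α(G)] ≥ n − E[|E(G)|] = 58 − 19/2 = 97/2.
Numerically: ≈ 48.5000.
(This is only a lower bound; the true E[α(G)] may be larger.)

E[α(G)] ≥ 97/2 ≈ 48.5000.


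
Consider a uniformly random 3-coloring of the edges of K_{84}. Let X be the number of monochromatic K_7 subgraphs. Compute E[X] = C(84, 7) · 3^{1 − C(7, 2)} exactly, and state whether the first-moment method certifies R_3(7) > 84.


E[X] = C(84, 7) · 3^{1 − 21} = 4529365776 · 3^{−20} = 4529365776/3486784401.
As a reduced fraction: E[X] = 55918096/43046721 ≈ 1.2990.
Is E[X] < 1? NO.
Since E[X] ≥ 1, the first-moment bound is inconclusive at n = 84; it does NOT by itself certify R_3(7) > 84.

E[X] = 55918096/43046721 ≈ 1.2990; E[X] ≥ 1; first-moment method inconclusive here.


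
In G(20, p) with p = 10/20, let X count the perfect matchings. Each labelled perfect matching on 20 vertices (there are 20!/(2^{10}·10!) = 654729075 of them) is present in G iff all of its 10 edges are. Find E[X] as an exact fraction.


K_20 has 20!/(2^{10}·10!) = 654729075 labelled perfect matchings.
For each such perfect matching H, let X_H = 1 if all 10 edges of H are present in G. Then P[X_H = 1] = p^{10} = (1/2)^{10} = 1/1024.
By linearity: E[X] = Σ_H E[X_H] = 654729075 · p^{10} = 654729075 · 1/1024 = 654729075/1024.
Numerically: E[X] ≈ 6.3938e+05.

E[X] = 654729075 · (1/2)^{10} = 654729075/1024 ≈ 6.3938e+05.


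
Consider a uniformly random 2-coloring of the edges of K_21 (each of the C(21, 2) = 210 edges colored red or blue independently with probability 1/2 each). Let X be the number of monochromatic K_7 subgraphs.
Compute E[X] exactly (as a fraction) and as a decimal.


Let X = Σ_S X_S over the C(21, 7) = 116280 subsets S of size 7, where X_S = 1 if the K_7 on S is monochromatic.
For a fixed S, the K_7 on S has C(7, 2) = 21 edges. P[all 21 edges red] = (1/2)^21, and likewise for blue, so P[monochromatic] = 2·(1/2)^21 = 2^{1 − 21} = 1/1048576.
By linearity: E[X] = C(21, 7) · 2^{1 − 21} = 116280 · 1/1048576 = 14535/131072.
Numerically: E[X] ≈ 0.1109.

E[X] = C(21,7)·2^(1−C(7,2)) = 14535/131072 ≈ 0.1109.
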